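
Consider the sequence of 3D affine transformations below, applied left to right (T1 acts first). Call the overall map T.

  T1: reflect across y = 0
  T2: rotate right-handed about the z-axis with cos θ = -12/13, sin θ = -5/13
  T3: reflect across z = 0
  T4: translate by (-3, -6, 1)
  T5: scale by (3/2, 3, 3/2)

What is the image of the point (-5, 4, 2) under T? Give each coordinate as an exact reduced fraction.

T(p) = (3/26, -15/13, -3/2)

T1 reflect across y = 0: (-5, 4, 2) → (-5, -4, 2)
T2 rotate right-handed about the z-axis with cos θ = -12/13, sin θ = -5/13: (-5, -4, 2) → (40/13, 73/13, 2)
T3 reflect across z = 0: (40/13, 73/13, 2) → (40/13, 73/13, -2)
T4 translate by (-3, -6, 1): (40/13, 73/13, -2) → (1/13, -5/13, -1)
T5 scale by (3/2, 3, 3/2): (1/13, -5/13, -1) → (3/26, -15/13, -3/2)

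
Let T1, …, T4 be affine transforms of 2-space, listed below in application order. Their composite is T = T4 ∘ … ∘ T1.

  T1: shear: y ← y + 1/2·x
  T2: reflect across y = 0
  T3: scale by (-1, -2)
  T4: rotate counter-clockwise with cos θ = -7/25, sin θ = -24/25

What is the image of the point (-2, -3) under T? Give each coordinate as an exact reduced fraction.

T(p) = (-206/25, 8/25)

T1 shear: y ← y + 1/2·x: (-2, -3) → (-2, -4)
T2 reflect across y = 0: (-2, -4) → (-2, 4)
T3 scale by (-1, -2): (-2, 4) → (2, -8)
T4 rotate counter-clockwise with cos θ = -7/25, sin θ = -24/25: (2, -8) → (-206/25, 8/25)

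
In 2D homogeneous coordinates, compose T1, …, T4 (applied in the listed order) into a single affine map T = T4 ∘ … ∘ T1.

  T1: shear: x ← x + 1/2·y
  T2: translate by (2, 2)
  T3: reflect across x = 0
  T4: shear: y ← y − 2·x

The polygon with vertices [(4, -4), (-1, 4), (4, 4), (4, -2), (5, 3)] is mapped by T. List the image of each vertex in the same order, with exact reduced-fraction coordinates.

image vertices: (-4, 6), (-3, 12), (-8, 22), (-5, 10), (-17/2, 22)

T1 shear: x ← x + 1/2·y: (4, -4) → (2, -4); (-1, 4) → (1, 4); (4, 4) → (6, 4); (4, -2) → (3, -2); (5, 3) → (13/2, 3)
T2 translate by (2, 2): (2, -4) → (4, -2); (1, 4) → (3, 6); (6, 4) → (8, 6); (3, -2) → (5, 0); (13/2, 3) → (17/2, 5)
T3 reflect across x = 0: (4, -2) → (-4, -2); (3, 6) → (-3, 6); (8, 6) → (-8, 6); (5, 0) → (-5, 0); (17/2, 5) → (-17/2, 5)
T4 shear: y ← y − 2·x: (-4, -2) → (-4, 6); (-3, 6) → (-3, 12); (-8, 6) → (-8, 22); (-5, 0) → (-5, 10); (-17/2, 5) → (-17/2, 22)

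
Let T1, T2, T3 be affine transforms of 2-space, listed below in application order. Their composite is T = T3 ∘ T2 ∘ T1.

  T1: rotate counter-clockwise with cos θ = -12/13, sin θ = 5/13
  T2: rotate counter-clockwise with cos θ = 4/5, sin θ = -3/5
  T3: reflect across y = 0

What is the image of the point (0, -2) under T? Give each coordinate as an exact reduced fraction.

T1 rotate counter-clockwise with cos θ = -12/13, sin θ = 5/13: (0, -2) → (10/13, 24/13)
T2 rotate counter-clockwise with cos θ = 4/5, sin θ = -3/5: (10/13, 24/13) → (112/65, 66/65)
T3 reflect across y = 0: (112/65, 66/65) → (112/65, -66/65)

T(p) = (112/65, -66/65)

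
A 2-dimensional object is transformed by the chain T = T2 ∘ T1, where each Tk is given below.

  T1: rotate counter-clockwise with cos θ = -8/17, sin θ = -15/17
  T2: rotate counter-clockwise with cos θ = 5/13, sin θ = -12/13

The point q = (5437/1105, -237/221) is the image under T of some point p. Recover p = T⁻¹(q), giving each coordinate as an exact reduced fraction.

p = (-5, 3/5)

T1 = [-8/17 15/17 0; -15/17 -8/17 0; 0 0 1]
T2·T1 = [-220/221 -21/221 0; 21/221 -220/221 0; 0 0 1]
det M = 1; M⁻¹ = [-220/221 21/221 0; -21/221 -220/221 0; 0 0 1]
M⁻¹ · (5437/1105, -237/221)ᵀ = (-5, 3/5)ᵀ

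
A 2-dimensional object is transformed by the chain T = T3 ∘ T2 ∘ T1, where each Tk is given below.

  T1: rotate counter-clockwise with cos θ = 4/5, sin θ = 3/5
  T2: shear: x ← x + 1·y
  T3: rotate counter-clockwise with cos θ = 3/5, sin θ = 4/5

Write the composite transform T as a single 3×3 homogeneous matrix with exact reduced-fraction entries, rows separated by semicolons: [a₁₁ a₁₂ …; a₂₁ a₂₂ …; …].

T1 = [4/5 -3/5 0; 3/5 4/5 0; 0 0 1]
T2·T1 = [7/5 1/5 0; 3/5 4/5 0; 0 0 1]
T3·…·T1 = [9/25 -13/25 0; 37/25 16/25 0; 0 0 1]

T = [9/25 -13/25 0; 37/25 16/25 0; 0 0 1]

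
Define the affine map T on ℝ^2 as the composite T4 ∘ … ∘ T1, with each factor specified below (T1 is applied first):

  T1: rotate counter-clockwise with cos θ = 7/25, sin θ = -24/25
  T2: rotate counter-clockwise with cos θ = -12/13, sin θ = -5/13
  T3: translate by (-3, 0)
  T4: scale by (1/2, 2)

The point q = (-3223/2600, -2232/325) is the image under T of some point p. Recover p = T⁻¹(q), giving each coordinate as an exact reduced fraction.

T1 = [7/25 24/25 0; -24/25 7/25 0; 0 0 1]
T2·T1 = [-204/325 -253/325 0; 253/325 -204/325 0; 0 0 1]
T3·…·T1 = [-204/325 -253/325 -3; 253/325 -204/325 0; 0 0 1]
T4·…·T1 = [-102/325 -253/650 -3/2; 506/325 -408/325 0; 0 0 1]
det M = 1; M⁻¹ = [-408/325 253/650 -612/325; -506/325 -102/325 -759/325; 0 0 1]
M⁻¹ · (-3223/2600, -2232/325)ᵀ = (-3, 7/4)ᵀ

p = (-3, 7/4)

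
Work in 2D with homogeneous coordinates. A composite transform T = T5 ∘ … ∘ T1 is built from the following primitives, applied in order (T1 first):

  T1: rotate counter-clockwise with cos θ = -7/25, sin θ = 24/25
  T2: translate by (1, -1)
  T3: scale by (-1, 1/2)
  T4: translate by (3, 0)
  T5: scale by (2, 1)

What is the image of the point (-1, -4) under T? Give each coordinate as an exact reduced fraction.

T(p) = (-106/25, -21/50)

T1 rotate counter-clockwise with cos θ = -7/25, sin θ = 24/25: (-1, -4) → (103/25, 4/25)
T2 translate by (1, -1): (103/25, 4/25) → (128/25, -21/25)
T3 scale by (-1, 1/2): (128/25, -21/25) → (-128/25, -21/50)
T4 translate by (3, 0): (-128/25, -21/50) → (-53/25, -21/50)
T5 scale by (2, 1): (-53/25, -21/50) → (-106/25, -21/50)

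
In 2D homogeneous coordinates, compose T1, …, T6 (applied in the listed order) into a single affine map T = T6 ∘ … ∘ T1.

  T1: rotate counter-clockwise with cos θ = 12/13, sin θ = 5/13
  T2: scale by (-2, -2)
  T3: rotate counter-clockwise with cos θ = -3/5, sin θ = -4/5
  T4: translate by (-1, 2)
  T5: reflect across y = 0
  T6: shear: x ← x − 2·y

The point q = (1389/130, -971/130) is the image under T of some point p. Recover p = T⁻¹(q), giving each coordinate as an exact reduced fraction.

p = (9/4, 9/4)

T1 = [12/13 -5/13 0; 5/13 12/13 0; 0 0 1]
T2·T1 = [-24/13 10/13 0; -10/13 -24/13 0; 0 0 1]
T3·…·T1 = [32/65 -126/65 0; 126/65 32/65 0; 0 0 1]
T4·…·T1 = [32/65 -126/65 -1; 126/65 32/65 2; 0 0 1]
T5·…·T1 = [32/65 -126/65 -1; -126/65 -32/65 -2; 0 0 1]
T6·…·T1 = [284/65 -62/65 3; -126/65 -32/65 -2; 0 0 1]
det M = -4; M⁻¹ = [8/65 -31/130 -11/13; -63/130 -71/65 -19/26; 0 0 1]
M⁻¹ · (1389/130, -971/130)ᵀ = (9/4, 9/4)ᵀ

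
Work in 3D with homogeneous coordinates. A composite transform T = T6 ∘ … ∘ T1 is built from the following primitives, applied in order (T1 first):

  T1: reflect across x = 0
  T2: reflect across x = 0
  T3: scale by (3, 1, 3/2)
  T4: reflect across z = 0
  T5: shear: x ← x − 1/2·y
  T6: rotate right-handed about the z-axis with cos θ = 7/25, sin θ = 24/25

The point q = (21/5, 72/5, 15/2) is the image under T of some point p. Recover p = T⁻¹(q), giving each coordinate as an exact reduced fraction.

p = (5, 0, -5)

T1 = [-1 0 0 0; 0 1 0 0; 0 0 1 0; 0 0 0 1]
T2·T1 = [1 0 0 0; 0 1 0 0; 0 0 1 0; 0 0 0 1]
T3·…·T1 = [3 0 0 0; 0 1 0 0; 0 0 3/2 0; 0 0 0 1]
T4·…·T1 = [3 0 0 0; 0 1 0 0; 0 0 -3/2 0; 0 0 0 1]
T5·…·T1 = [3 -1/2 0 0; 0 1 0 0; 0 0 -3/2 0; 0 0 0 1]
T6·…·T1 = [21/25 -11/10 0 0; 72/25 -1/5 0 0; 0 0 -3/2 0; 0 0 0 1]
det M = -9/2; M⁻¹ = [-1/15 11/30 0 0; -24/25 7/25 0 0; 0 0 -2/3 0; 0 0 0 1]
M⁻¹ · (21/5, 72/5, 15/2)ᵀ = (5, 0, -5)ᵀ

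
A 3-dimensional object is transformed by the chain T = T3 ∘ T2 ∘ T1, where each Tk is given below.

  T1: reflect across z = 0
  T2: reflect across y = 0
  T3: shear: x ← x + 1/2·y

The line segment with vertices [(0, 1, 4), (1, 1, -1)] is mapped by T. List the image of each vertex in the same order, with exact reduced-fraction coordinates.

T1 reflect across z = 0: (0, 1, 4) → (0, 1, -4); (1, 1, -1) → (1, 1, 1)
T2 reflect across y = 0: (0, 1, -4) → (0, -1, -4); (1, 1, 1) → (1, -1, 1)
T3 shear: x ← x + 1/2·y: (0, -1, -4) → (-1/2, -1, -4); (1, -1, 1) → (1/2, -1, 1)

image vertices: (-1/2, -1, -4), (1/2, -1, 1)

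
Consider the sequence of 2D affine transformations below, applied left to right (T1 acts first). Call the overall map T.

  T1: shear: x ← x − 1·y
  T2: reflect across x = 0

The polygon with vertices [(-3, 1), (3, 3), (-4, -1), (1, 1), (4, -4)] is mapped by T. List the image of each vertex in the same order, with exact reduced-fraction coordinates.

T1 shear: x ← x − 1·y: (-3, 1) → (-4, 1); (3, 3) → (0, 3); (-4, -1) → (-3, -1); (1, 1) → (0, 1); (4, -4) → (8, -4)
T2 reflect across x = 0: (-4, 1) → (4, 1); (0, 3) → (0, 3); (-3, -1) → (3, -1); (0, 1) → (0, 1); (8, -4) → (-8, -4)

image vertices: (4, 1), (0, 3), (3, -1), (0, 1), (-8, -4)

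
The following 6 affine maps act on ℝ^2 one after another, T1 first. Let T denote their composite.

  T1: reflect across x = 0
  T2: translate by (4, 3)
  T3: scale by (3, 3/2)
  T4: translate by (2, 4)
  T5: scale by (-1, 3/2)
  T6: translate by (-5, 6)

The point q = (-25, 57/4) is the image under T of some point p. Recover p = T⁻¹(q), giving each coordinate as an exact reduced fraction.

p = (-2, -2)

T1 = [-1 0 0; 0 1 0; 0 0 1]
T2·T1 = [-1 0 4; 0 1 3; 0 0 1]
T3·…·T1 = [-3 0 12; 0 3/2 9/2; 0 0 1]
T4·…·T1 = [-3 0 14; 0 3/2 17/2; 0 0 1]
T5·…·T1 = [3 0 -14; 0 9/4 51/4; 0 0 1]
T6·…·T1 = [3 0 -19; 0 9/4 75/4; 0 0 1]
det M = 27/4; M⁻¹ = [1/3 0 19/3; 0 4/9 -25/3; 0 0 1]
M⁻¹ · (-25, 57/4)ᵀ = (-2, -2)ᵀ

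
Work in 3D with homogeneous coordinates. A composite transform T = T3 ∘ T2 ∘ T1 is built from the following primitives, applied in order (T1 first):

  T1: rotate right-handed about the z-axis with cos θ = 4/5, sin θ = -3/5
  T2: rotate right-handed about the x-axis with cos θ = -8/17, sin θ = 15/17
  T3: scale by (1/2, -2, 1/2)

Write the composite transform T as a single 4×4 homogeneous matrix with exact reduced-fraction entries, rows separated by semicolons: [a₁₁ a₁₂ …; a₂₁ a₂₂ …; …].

T = [2/5 3/10 0 0; -48/85 64/85 30/17 0; -9/34 6/17 -4/17 0; 0 0 0 1]

T1 = [4/5 3/5 0 0; -3/5 4/5 0 0; 0 0 1 0; 0 0 0 1]
T2·T1 = [4/5 3/5 0 0; 24/85 -32/85 -15/17 0; -9/17 12/17 -8/17 0; 0 0 0 1]
T3·…·T1 = [2/5 3/10 0 0; -48/85 64/85 30/17 0; -9/34 6/17 -4/17 0; 0 0 0 1]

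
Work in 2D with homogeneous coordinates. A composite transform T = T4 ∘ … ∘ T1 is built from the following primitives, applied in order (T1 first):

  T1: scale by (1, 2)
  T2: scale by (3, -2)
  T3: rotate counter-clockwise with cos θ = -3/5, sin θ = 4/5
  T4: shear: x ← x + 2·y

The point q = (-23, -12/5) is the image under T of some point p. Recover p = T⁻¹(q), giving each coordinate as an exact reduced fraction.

T1 = [1 0 0; 0 2 0; 0 0 1]
T2·T1 = [3 0 0; 0 -4 0; 0 0 1]
T3·…·T1 = [-9/5 16/5 0; 12/5 12/5 0; 0 0 1]
T4·…·T1 = [3 8 0; 12/5 12/5 0; 0 0 1]
det M = -12; M⁻¹ = [-1/5 2/3 0; 1/5 -1/4 0; 0 0 1]
M⁻¹ · (-23, -12/5)ᵀ = (3, -4)ᵀ

p = (3, -4)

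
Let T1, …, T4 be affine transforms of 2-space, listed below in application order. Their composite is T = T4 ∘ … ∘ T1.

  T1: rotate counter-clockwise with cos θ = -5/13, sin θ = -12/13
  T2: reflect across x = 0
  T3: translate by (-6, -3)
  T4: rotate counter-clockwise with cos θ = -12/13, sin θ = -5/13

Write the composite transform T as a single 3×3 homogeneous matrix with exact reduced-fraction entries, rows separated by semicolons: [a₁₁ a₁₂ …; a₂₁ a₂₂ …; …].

T = [-120/169 119/169 57/13; 119/169 120/169 66/13; 0 0 1]

T1 = [-5/13 12/13 0; -12/13 -5/13 0; 0 0 1]
T2·T1 = [5/13 -12/13 0; -12/13 -5/13 0; 0 0 1]
T3·…·T1 = [5/13 -12/13 -6; -12/13 -5/13 -3; 0 0 1]
T4·…·T1 = [-120/169 119/169 57/13; 119/169 120/169 66/13; 0 0 1]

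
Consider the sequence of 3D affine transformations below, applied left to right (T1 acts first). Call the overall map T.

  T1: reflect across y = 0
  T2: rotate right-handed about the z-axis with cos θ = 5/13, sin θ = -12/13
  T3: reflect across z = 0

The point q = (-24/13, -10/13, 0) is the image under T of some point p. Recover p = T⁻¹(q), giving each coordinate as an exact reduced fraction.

T1 = [1 0 0 0; 0 -1 0 0; 0 0 1 0; 0 0 0 1]
T2·T1 = [5/13 -12/13 0 0; -12/13 -5/13 0 0; 0 0 1 0; 0 0 0 1]
T3·…·T1 = [5/13 -12/13 0 0; -12/13 -5/13 0 0; 0 0 -1 0; 0 0 0 1]
det M = 1; M⁻¹ = [5/13 -12/13 0 0; -12/13 -5/13 0 0; 0 0 -1 0; 0 0 0 1]
M⁻¹ · (-24/13, -10/13, 0)ᵀ = (0, 2, 0)ᵀ

p = (0, 2, 0)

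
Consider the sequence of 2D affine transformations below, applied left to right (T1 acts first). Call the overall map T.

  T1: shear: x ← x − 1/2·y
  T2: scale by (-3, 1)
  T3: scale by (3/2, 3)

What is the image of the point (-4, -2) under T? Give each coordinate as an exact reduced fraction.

T1 shear: x ← x − 1/2·y: (-4, -2) → (-3, -2)
T2 scale by (-3, 1): (-3, -2) → (9, -2)
T3 scale by (3/2, 3): (9, -2) → (27/2, -6)

T(p) = (27/2, -6)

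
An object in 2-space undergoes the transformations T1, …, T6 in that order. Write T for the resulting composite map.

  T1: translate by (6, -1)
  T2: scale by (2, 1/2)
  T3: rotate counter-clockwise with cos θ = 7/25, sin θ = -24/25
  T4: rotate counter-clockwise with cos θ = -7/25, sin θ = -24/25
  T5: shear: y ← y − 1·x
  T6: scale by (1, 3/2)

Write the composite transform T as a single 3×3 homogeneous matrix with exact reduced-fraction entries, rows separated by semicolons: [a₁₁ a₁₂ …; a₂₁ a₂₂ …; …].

T = [-2 0 -12; 3 -3/4 75/4; 0 0 1]

T1 = [1 0 6; 0 1 -1; 0 0 1]
T2·T1 = [2 0 12; 0 1/2 -1/2; 0 0 1]
T3·…·T1 = [14/25 12/25 72/25; -48/25 7/50 -583/50; 0 0 1]
T4·…·T1 = [-2 0 -12; 0 -1/2 1/2; 0 0 1]
T5·…·T1 = [-2 0 -12; 2 -1/2 25/2; 0 0 1]
T6·…·T1 = [-2 0 -12; 3 -3/4 75/4; 0 0 1]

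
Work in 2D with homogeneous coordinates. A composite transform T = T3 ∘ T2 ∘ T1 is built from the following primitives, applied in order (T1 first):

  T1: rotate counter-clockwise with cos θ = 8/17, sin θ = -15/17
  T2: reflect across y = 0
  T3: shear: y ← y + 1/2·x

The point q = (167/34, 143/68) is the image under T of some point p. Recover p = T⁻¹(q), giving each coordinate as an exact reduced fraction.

T1 = [8/17 15/17 0; -15/17 8/17 0; 0 0 1]
T2·T1 = [8/17 15/17 0; 15/17 -8/17 0; 0 0 1]
T3·…·T1 = [8/17 15/17 0; 19/17 -1/34 0; 0 0 1]
det M = -1; M⁻¹ = [1/34 15/17 0; 19/17 -8/17 0; 0 0 1]
M⁻¹ · (167/34, 143/68)ᵀ = (2, 9/2)ᵀ

p = (2, 9/2)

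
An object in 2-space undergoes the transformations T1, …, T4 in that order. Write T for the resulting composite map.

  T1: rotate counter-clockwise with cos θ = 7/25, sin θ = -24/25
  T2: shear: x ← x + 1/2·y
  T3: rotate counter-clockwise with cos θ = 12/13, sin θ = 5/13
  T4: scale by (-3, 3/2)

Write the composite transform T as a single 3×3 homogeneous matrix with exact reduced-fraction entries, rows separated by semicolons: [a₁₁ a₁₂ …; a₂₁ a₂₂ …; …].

T = [-36/65 -177/65 0; -939/650 1329/1300 0; 0 0 1]

T1 = [7/25 24/25 0; -24/25 7/25 0; 0 0 1]
T2·T1 = [-1/5 11/10 0; -24/25 7/25 0; 0 0 1]
T3·…·T1 = [12/65 59/65 0; -313/325 443/650 0; 0 0 1]
T4·…·T1 = [-36/65 -177/65 0; -939/650 1329/1300 0; 0 0 1]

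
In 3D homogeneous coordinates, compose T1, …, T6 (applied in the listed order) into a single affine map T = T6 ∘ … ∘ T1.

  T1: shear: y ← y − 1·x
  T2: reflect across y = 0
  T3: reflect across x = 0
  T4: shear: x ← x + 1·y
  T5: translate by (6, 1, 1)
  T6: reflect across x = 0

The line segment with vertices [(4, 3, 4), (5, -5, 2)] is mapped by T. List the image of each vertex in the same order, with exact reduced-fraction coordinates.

T1 shear: y ← y − 1·x: (4, 3, 4) → (4, -1, 4); (5, -5, 2) → (5, -10, 2)
T2 reflect across y = 0: (4, -1, 4) → (4, 1, 4); (5, -10, 2) → (5, 10, 2)
T3 reflect across x = 0: (4, 1, 4) → (-4, 1, 4); (5, 10, 2) → (-5, 10, 2)
T4 shear: x ← x + 1·y: (-4, 1, 4) → (-3, 1, 4); (-5, 10, 2) → (5, 10, 2)
T5 translate by (6, 1, 1): (-3, 1, 4) → (3, 2, 5); (5, 10, 2) → (11, 11, 3)
T6 reflect across x = 0: (3, 2, 5) → (-3, 2, 5); (11, 11, 3) → (-11, 11, 3)

image vertices: (-3, 2, 5), (-11, 11, 3)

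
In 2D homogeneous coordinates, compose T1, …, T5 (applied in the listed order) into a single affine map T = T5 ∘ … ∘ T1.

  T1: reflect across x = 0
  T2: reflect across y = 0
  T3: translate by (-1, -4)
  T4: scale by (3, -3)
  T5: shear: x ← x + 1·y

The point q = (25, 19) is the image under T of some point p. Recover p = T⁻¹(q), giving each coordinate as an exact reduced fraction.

p = (-3, 7/3)

T1 = [-1 0 0; 0 1 0; 0 0 1]
T2·T1 = [-1 0 0; 0 -1 0; 0 0 1]
T3·…·T1 = [-1 0 -1; 0 -1 -4; 0 0 1]
T4·…·T1 = [-3 0 -3; 0 3 12; 0 0 1]
T5·…·T1 = [-3 3 9; 0 3 12; 0 0 1]
det M = -9; M⁻¹ = [-1/3 1/3 -1; 0 1/3 -4; 0 0 1]
M⁻¹ · (25, 19)ᵀ = (-3, 7/3)ᵀ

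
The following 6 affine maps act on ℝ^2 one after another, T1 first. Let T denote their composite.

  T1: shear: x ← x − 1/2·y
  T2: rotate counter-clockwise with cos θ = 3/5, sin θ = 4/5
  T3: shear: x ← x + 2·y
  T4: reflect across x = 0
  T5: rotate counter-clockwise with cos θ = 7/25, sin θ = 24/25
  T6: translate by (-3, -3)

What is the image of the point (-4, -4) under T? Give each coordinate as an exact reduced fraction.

T1 shear: x ← x − 1/2·y: (-4, -4) → (-2, -4)
T2 rotate counter-clockwise with cos θ = 3/5, sin θ = 4/5: (-2, -4) → (2, -4)
T3 shear: x ← x + 2·y: (2, -4) → (-6, -4)
T4 reflect across x = 0: (-6, -4) → (6, -4)
T5 rotate counter-clockwise with cos θ = 7/25, sin θ = 24/25: (6, -4) → (138/25, 116/25)
T6 translate by (-3, -3): (138/25, 116/25) → (63/25, 41/25)

T(p) = (63/25, 41/25)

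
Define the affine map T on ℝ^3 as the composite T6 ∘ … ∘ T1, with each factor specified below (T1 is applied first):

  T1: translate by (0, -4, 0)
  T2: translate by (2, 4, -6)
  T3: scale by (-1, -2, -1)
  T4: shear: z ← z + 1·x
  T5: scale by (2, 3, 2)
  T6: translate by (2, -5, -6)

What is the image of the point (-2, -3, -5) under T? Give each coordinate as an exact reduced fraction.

T1 translate by (0, -4, 0): (-2, -3, -5) → (-2, -7, -5)
T2 translate by (2, 4, -6): (-2, -7, -5) → (0, -3, -11)
T3 scale by (-1, -2, -1): (0, -3, -11) → (0, 6, 11)
T4 shear: z ← z + 1·x: (0, 6, 11) → (0, 6, 11)
T5 scale by (2, 3, 2): (0, 6, 11) → (0, 18, 22)
T6 translate by (2, -5, -6): (0, 18, 22) → (2, 13, 16)

T(p) = (2, 13, 16)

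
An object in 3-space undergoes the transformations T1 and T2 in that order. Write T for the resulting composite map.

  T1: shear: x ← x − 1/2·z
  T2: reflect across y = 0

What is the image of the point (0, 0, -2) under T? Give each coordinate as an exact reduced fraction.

T1 shear: x ← x − 1/2·z: (0, 0, -2) → (1, 0, -2)
T2 reflect across y = 0: (1, 0, -2) → (1, 0, -2)

T(p) = (1, 0, -2)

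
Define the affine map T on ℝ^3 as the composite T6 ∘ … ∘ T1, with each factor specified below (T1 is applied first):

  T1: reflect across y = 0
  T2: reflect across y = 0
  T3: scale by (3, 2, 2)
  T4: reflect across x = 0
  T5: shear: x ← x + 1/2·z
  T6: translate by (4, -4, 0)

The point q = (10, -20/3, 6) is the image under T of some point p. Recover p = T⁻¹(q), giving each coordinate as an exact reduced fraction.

p = (-1, -4/3, 3)

T1 = [1 0 0 0; 0 -1 0 0; 0 0 1 0; 0 0 0 1]
T2·T1 = [1 0 0 0; 0 1 0 0; 0 0 1 0; 0 0 0 1]
T3·…·T1 = [3 0 0 0; 0 2 0 0; 0 0 2 0; 0 0 0 1]
T4·…·T1 = [-3 0 0 0; 0 2 0 0; 0 0 2 0; 0 0 0 1]
T5·…·T1 = [-3 0 1 0; 0 2 0 0; 0 0 2 0; 0 0 0 1]
T6·…·T1 = [-3 0 1 4; 0 2 0 -4; 0 0 2 0; 0 0 0 1]
det M = -12; M⁻¹ = [-1/3 0 1/6 4/3; 0 1/2 0 2; 0 0 1/2 0; 0 0 0 1]
M⁻¹ · (10, -20/3, 6)ᵀ = (-1, -4/3, 3)ᵀ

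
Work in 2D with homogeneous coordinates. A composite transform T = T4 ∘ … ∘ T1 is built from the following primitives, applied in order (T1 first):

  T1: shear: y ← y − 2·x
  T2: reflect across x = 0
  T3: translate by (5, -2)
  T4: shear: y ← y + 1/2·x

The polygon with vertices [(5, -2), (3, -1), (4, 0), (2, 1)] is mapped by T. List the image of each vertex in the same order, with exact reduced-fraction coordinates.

image vertices: (0, -14), (2, -8), (1, -19/2), (3, -7/2)

T1 shear: y ← y − 2·x: (5, -2) → (5, -12); (3, -1) → (3, -7); (4, 0) → (4, -8); (2, 1) → (2, -3)
T2 reflect across x = 0: (5, -12) → (-5, -12); (3, -7) → (-3, -7); (4, -8) → (-4, -8); (2, -3) → (-2, -3)
T3 translate by (5, -2): (-5, -12) → (0, -14); (-3, -7) → (2, -9); (-4, -8) → (1, -10); (-2, -3) → (3, -5)
T4 shear: y ← y + 1/2·x: (0, -14) → (0, -14); (2, -9) → (2, -8); (1, -10) → (1, -19/2); (3, -5) → (3, -7/2)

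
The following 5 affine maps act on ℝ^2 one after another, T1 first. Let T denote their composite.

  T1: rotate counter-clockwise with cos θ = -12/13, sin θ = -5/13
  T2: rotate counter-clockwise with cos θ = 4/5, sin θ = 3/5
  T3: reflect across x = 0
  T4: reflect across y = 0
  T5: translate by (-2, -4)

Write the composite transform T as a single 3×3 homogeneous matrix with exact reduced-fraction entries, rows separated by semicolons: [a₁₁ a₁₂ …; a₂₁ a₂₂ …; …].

T = [33/65 -56/65 -2; 56/65 33/65 -4; 0 0 1]

T1 = [-12/13 5/13 0; -5/13 -12/13 0; 0 0 1]
T2·T1 = [-33/65 56/65 0; -56/65 -33/65 0; 0 0 1]
T3·…·T1 = [33/65 -56/65 0; -56/65 -33/65 0; 0 0 1]
T4·…·T1 = [33/65 -56/65 0; 56/65 33/65 0; 0 0 1]
T5·…·T1 = [33/65 -56/65 -2; 56/65 33/65 -4; 0 0 1]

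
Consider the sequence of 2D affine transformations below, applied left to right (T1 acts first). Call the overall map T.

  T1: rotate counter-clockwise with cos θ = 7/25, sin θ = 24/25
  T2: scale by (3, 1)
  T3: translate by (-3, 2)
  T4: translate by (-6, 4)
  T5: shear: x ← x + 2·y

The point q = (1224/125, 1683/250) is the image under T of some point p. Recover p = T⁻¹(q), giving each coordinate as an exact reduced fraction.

p = (6/5, -3/2)

T1 = [7/25 -24/25 0; 24/25 7/25 0; 0 0 1]
T2·T1 = [21/25 -72/25 0; 24/25 7/25 0; 0 0 1]
T3·…·T1 = [21/25 -72/25 -3; 24/25 7/25 2; 0 0 1]
T4·…·T1 = [21/25 -72/25 -9; 24/25 7/25 6; 0 0 1]
T5·…·T1 = [69/25 -58/25 3; 24/25 7/25 6; 0 0 1]
det M = 3; M⁻¹ = [7/75 58/75 -123/25; -8/25 23/25 -114/25; 0 0 1]
M⁻¹ · (1224/125, 1683/250)ᵀ = (6/5, -3/2)ᵀ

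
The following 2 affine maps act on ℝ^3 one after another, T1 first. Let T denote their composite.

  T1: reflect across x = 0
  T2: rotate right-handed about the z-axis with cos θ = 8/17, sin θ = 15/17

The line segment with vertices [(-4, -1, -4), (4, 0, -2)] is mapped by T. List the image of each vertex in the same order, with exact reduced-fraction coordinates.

T1 reflect across x = 0: (-4, -1, -4) → (4, -1, -4); (4, 0, -2) → (-4, 0, -2)
T2 rotate right-handed about the z-axis with cos θ = 8/17, sin θ = 15/17: (4, -1, -4) → (47/17, 52/17, -4); (-4, 0, -2) → (-32/17, -60/17, -2)

image vertices: (47/17, 52/17, -4), (-32/17, -60/17, -2)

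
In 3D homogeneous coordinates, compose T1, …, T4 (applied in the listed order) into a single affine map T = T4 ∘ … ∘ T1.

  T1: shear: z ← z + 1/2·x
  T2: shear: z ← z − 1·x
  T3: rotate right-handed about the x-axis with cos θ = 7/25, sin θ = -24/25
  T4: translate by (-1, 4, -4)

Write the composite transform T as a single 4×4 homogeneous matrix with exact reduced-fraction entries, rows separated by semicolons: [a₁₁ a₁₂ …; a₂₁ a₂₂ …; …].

T1 = [1 0 0 0; 0 1 0 0; 1/2 0 1 0; 0 0 0 1]
T2·T1 = [1 0 0 0; 0 1 0 0; -1/2 0 1 0; 0 0 0 1]
T3·…·T1 = [1 0 0 0; -12/25 7/25 24/25 0; -7/50 -24/25 7/25 0; 0 0 0 1]
T4·…·T1 = [1 0 0 -1; -12/25 7/25 24/25 4; -7/50 -24/25 7/25 -4; 0 0 0 1]

T = [1 0 0 -1; -12/25 7/25 24/25 4; -7/50 -24/25 7/25 -4; 0 0 0 1]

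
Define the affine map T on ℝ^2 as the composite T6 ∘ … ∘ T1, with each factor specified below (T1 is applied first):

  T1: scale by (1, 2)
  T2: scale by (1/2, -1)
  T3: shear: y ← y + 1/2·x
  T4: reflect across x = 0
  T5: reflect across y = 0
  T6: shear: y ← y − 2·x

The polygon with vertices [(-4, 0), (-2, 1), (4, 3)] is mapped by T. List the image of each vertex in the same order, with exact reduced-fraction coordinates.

T1 scale by (1, 2): (-4, 0) → (-4, 0); (-2, 1) → (-2, 2); (4, 3) → (4, 6)
T2 scale by (1/2, -1): (-4, 0) → (-2, 0); (-2, 2) → (-1, -2); (4, 6) → (2, -6)
T3 shear: y ← y + 1/2·x: (-2, 0) → (-2, -1); (-1, -2) → (-1, -5/2); (2, -6) → (2, -5)
T4 reflect across x = 0: (-2, -1) → (2, -1); (-1, -5/2) → (1, -5/2); (2, -5) → (-2, -5)
T5 reflect across y = 0: (2, -1) → (2, 1); (1, -5/2) → (1, 5/2); (-2, -5) → (-2, 5)
T6 shear: y ← y − 2·x: (2, 1) → (2, -3); (1, 5/2) → (1, 1/2); (-2, 5) → (-2, 9)

image vertices: (2, -3), (1, 1/2), (-2, 9)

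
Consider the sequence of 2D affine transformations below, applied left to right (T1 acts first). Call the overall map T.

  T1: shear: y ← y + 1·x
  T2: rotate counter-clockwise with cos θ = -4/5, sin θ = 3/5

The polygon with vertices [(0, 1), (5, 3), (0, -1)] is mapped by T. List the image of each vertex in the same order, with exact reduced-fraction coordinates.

T1 shear: y ← y + 1·x: (0, 1) → (0, 1); (5, 3) → (5, 8); (0, -1) → (0, -1)
T2 rotate counter-clockwise with cos θ = -4/5, sin θ = 3/5: (0, 1) → (-3/5, -4/5); (5, 8) → (-44/5, -17/5); (0, -1) → (3/5, 4/5)

image vertices: (-3/5, -4/5), (-44/5, -17/5), (3/5, 4/5)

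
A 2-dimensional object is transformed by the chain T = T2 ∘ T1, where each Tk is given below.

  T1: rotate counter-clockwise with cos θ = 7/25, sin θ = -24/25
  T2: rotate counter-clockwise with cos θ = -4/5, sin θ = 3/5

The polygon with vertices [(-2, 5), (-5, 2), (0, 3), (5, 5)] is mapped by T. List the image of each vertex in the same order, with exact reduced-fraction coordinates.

T1 rotate counter-clockwise with cos θ = 7/25, sin θ = -24/25: (-2, 5) → (106/25, 83/25); (-5, 2) → (13/25, 134/25); (0, 3) → (72/25, 21/25); (5, 5) → (31/5, -17/5)
T2 rotate counter-clockwise with cos θ = -4/5, sin θ = 3/5: (106/25, 83/25) → (-673/125, -14/125); (13/25, 134/25) → (-454/125, -497/125); (72/25, 21/25) → (-351/125, 132/125); (31/5, -17/5) → (-73/25, 161/25)

image vertices: (-673/125, -14/125), (-454/125, -497/125), (-351/125, 132/125), (-73/25, 161/25)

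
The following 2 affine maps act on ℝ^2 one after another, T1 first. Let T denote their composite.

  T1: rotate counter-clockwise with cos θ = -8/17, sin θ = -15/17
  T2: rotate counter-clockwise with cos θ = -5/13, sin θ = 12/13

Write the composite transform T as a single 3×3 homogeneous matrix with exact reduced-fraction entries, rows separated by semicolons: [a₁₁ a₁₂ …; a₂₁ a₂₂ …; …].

T = [220/221 21/221 0; -21/221 220/221 0; 0 0 1]

T1 = [-8/17 15/17 0; -15/17 -8/17 0; 0 0 1]
T2·T1 = [220/221 21/221 0; -21/221 220/221 0; 0 0 1]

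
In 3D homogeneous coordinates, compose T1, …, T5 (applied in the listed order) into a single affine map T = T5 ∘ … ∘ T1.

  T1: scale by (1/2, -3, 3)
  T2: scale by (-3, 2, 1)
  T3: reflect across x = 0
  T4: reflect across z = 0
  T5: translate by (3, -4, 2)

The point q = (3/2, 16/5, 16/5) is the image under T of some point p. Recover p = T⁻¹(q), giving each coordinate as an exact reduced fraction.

T1 = [1/2 0 0 0; 0 -3 0 0; 0 0 3 0; 0 0 0 1]
T2·T1 = [-3/2 0 0 0; 0 -6 0 0; 0 0 3 0; 0 0 0 1]
T3·…·T1 = [3/2 0 0 0; 0 -6 0 0; 0 0 3 0; 0 0 0 1]
T4·…·T1 = [3/2 0 0 0; 0 -6 0 0; 0 0 -3 0; 0 0 0 1]
T5·…·T1 = [3/2 0 0 3; 0 -6 0 -4; 0 0 -3 2; 0 0 0 1]
det M = 27; M⁻¹ = [2/3 0 0 -2; 0 -1/6 0 -2/3; 0 0 -1/3 2/3; 0 0 0 1]
M⁻¹ · (3/2, 16/5, 16/5)ᵀ = (-1, -6/5, -2/5)ᵀ

p = (-1, -6/5, -2/5)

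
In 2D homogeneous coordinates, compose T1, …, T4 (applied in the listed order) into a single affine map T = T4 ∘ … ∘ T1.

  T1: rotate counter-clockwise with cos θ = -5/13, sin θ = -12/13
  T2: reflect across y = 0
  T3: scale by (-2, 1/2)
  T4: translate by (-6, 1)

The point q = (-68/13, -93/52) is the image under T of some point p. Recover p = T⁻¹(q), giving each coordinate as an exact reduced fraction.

T1 = [-5/13 12/13 0; -12/13 -5/13 0; 0 0 1]
T2·T1 = [-5/13 12/13 0; 12/13 5/13 0; 0 0 1]
T3·…·T1 = [10/13 -24/13 0; 6/13 5/26 0; 0 0 1]
T4·…·T1 = [10/13 -24/13 -6; 6/13 5/26 1; 0 0 1]
det M = 1; M⁻¹ = [5/26 24/13 -9/13; -6/13 10/13 -46/13; 0 0 1]
M⁻¹ · (-68/13, -93/52)ᵀ = (-5, -5/2)ᵀ

p = (-5, -5/2)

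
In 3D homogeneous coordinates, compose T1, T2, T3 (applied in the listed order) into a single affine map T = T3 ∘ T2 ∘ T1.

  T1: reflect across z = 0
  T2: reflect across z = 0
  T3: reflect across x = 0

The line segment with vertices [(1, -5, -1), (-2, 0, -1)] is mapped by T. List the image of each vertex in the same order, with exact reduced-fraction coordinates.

T1 reflect across z = 0: (1, -5, -1) → (1, -5, 1); (-2, 0, -1) → (-2, 0, 1)
T2 reflect across z = 0: (1, -5, 1) → (1, -5, -1); (-2, 0, 1) → (-2, 0, -1)
T3 reflect across x = 0: (1, -5, -1) → (-1, -5, -1); (-2, 0, -1) → (2, 0, -1)

image vertices: (-1, -5, -1), (2, 0, -1)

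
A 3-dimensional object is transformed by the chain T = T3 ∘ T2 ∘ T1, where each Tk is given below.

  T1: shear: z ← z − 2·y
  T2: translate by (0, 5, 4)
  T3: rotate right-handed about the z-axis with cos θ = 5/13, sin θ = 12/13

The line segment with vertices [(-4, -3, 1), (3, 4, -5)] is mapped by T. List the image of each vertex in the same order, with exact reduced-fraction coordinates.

T1 shear: z ← z − 2·y: (-4, -3, 1) → (-4, -3, 7); (3, 4, -5) → (3, 4, -13)
T2 translate by (0, 5, 4): (-4, -3, 7) → (-4, 2, 11); (3, 4, -13) → (3, 9, -9)
T3 rotate right-handed about the z-axis with cos θ = 5/13, sin θ = 12/13: (-4, 2, 11) → (-44/13, -38/13, 11); (3, 9, -9) → (-93/13, 81/13, -9)

image vertices: (-44/13, -38/13, 11), (-93/13, 81/13, -9)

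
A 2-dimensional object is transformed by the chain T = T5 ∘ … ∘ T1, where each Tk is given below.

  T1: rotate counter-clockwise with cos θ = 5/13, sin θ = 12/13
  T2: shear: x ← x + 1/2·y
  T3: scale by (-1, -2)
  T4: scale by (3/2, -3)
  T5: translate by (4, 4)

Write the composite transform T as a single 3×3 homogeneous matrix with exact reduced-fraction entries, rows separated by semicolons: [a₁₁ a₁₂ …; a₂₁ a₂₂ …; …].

T1 = [5/13 -12/13 0; 12/13 5/13 0; 0 0 1]
T2·T1 = [11/13 -19/26 0; 12/13 5/13 0; 0 0 1]
T3·…·T1 = [-11/13 19/26 0; -24/13 -10/13 0; 0 0 1]
T4·…·T1 = [-33/26 57/52 0; 72/13 30/13 0; 0 0 1]
T5·…·T1 = [-33/26 57/52 4; 72/13 30/13 4; 0 0 1]

T = [-33/26 57/52 4; 72/13 30/13 4; 0 0 1]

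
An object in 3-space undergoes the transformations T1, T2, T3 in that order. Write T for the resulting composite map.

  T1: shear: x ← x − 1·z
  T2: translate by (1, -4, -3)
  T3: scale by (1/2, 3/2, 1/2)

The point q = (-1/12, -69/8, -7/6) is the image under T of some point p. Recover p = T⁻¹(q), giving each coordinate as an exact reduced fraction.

p = (-1/2, -7/4, 2/3)

T1 = [1 0 -1 0; 0 1 0 0; 0 0 1 0; 0 0 0 1]
T2·T1 = [1 0 -1 1; 0 1 0 -4; 0 0 1 -3; 0 0 0 1]
T3·…·T1 = [1/2 0 -1/2 1/2; 0 3/2 0 -6; 0 0 1/2 -3/2; 0 0 0 1]
det M = 3/8; M⁻¹ = [2 0 2 2; 0 2/3 0 4; 0 0 2 3; 0 0 0 1]
M⁻¹ · (-1/12, -69/8, -7/6)ᵀ = (-1/2, -7/4, 2/3)ᵀ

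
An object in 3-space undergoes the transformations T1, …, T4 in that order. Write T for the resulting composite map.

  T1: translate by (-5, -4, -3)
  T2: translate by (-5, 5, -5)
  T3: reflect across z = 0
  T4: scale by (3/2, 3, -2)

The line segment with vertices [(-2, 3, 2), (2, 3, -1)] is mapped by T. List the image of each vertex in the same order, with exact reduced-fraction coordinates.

T1 translate by (-5, -4, -3): (-2, 3, 2) → (-7, -1, -1); (2, 3, -1) → (-3, -1, -4)
T2 translate by (-5, 5, -5): (-7, -1, -1) → (-12, 4, -6); (-3, -1, -4) → (-8, 4, -9)
T3 reflect across z = 0: (-12, 4, -6) → (-12, 4, 6); (-8, 4, -9) → (-8, 4, 9)
T4 scale by (3/2, 3, -2): (-12, 4, 6) → (-18, 12, -12); (-8, 4, 9) → (-12, 12, -18)

image vertices: (-18, 12, -12), (-12, 12, -18)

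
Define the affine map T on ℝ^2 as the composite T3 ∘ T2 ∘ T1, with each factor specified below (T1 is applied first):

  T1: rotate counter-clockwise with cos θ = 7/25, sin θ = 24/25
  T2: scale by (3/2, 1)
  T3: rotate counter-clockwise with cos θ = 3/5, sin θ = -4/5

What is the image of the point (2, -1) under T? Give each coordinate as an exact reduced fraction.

T1 rotate counter-clockwise with cos θ = 7/25, sin θ = 24/25: (2, -1) → (38/25, 41/25)
T2 scale by (3/2, 1): (38/25, 41/25) → (57/25, 41/25)
T3 rotate counter-clockwise with cos θ = 3/5, sin θ = -4/5: (57/25, 41/25) → (67/25, -21/25)

T(p) = (67/25, -21/25)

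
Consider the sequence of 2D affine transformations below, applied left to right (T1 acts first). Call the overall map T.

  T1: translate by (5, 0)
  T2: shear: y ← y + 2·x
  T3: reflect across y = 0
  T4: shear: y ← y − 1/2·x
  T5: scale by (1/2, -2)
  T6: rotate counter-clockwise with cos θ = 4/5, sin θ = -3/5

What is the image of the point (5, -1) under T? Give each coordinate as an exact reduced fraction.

T1 translate by (5, 0): (5, -1) → (10, -1)
T2 shear: y ← y + 2·x: (10, -1) → (10, 19)
T3 reflect across y = 0: (10, 19) → (10, -19)
T4 shear: y ← y − 1/2·x: (10, -19) → (10, -24)
T5 scale by (1/2, -2): (10, -24) → (5, 48)
T6 rotate counter-clockwise with cos θ = 4/5, sin θ = -3/5: (5, 48) → (164/5, 177/5)

T(p) = (164/5, 177/5)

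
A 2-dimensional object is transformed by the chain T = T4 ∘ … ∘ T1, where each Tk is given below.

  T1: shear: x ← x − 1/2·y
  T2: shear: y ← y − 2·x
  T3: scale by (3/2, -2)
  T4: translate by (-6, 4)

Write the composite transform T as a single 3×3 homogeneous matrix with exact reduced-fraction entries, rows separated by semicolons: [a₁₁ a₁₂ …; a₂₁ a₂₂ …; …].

T = [3/2 -3/4 -6; 4 -4 4; 0 0 1]

T1 = [1 -1/2 0; 0 1 0; 0 0 1]
T2·T1 = [1 -1/2 0; -2 2 0; 0 0 1]
T3·…·T1 = [3/2 -3/4 0; 4 -4 0; 0 0 1]
T4·…·T1 = [3/2 -3/4 -6; 4 -4 4; 0 0 1]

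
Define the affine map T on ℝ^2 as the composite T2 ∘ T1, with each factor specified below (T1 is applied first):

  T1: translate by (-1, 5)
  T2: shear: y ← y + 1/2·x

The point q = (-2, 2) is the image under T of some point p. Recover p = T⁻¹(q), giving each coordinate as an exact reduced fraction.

T1 = [1 0 -1; 0 1 5; 0 0 1]
T2·T1 = [1 0 -1; 1/2 1 9/2; 0 0 1]
det M = 1; M⁻¹ = [1 0 1; -1/2 1 -5; 0 0 1]
M⁻¹ · (-2, 2)ᵀ = (-1, -2)ᵀ

p = (-1, -2)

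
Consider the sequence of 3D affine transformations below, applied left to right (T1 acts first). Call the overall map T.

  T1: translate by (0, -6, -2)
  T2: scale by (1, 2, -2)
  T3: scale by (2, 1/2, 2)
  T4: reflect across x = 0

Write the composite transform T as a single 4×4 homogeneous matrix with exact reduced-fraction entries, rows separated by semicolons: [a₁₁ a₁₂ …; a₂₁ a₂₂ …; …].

T = [-2 0 0 0; 0 1 0 -6; 0 0 -4 8; 0 0 0 1]

T1 = [1 0 0 0; 0 1 0 -6; 0 0 1 -2; 0 0 0 1]
T2·T1 = [1 0 0 0; 0 2 0 -12; 0 0 -2 4; 0 0 0 1]
T3·…·T1 = [2 0 0 0; 0 1 0 -6; 0 0 -4 8; 0 0 0 1]
T4·…·T1 = [-2 0 0 0; 0 1 0 -6; 0 0 -4 8; 0 0 0 1]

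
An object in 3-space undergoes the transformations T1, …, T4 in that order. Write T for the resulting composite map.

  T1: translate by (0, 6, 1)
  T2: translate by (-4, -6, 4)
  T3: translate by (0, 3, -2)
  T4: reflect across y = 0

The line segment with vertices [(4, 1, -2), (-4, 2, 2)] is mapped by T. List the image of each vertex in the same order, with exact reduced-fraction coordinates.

T1 translate by (0, 6, 1): (4, 1, -2) → (4, 7, -1); (-4, 2, 2) → (-4, 8, 3)
T2 translate by (-4, -6, 4): (4, 7, -1) → (0, 1, 3); (-4, 8, 3) → (-8, 2, 7)
T3 translate by (0, 3, -2): (0, 1, 3) → (0, 4, 1); (-8, 2, 7) → (-8, 5, 5)
T4 reflect across y = 0: (0, 4, 1) → (0, -4, 1); (-8, 5, 5) → (-8, -5, 5)

image vertices: (0, -4, 1), (-8, -5, 5)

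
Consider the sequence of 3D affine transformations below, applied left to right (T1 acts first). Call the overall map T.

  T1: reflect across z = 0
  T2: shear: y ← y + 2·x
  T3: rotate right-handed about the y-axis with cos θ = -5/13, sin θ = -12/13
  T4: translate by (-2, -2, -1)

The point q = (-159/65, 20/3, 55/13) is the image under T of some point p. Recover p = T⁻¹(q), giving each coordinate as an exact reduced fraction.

T1 = [1 0 0 0; 0 1 0 0; 0 0 -1 0; 0 0 0 1]
T2·T1 = [1 0 0 0; 2 1 0 0; 0 0 -1 0; 0 0 0 1]
T3·…·T1 = [-5/13 0 12/13 0; 2 1 0 0; 12/13 0 5/13 0; 0 0 0 1]
T4·…·T1 = [-5/13 0 12/13 -2; 2 1 0 -2; 12/13 0 5/13 -1; 0 0 0 1]
det M = -1; M⁻¹ = [-5/13 0 12/13 2/13; 10/13 1 -24/13 22/13; 12/13 0 5/13 29/13; 0 0 0 1]
M⁻¹ · (-159/65, 20/3, 55/13)ᵀ = (5, -4/3, 8/5)ᵀ

p = (5, -4/3, 8/5)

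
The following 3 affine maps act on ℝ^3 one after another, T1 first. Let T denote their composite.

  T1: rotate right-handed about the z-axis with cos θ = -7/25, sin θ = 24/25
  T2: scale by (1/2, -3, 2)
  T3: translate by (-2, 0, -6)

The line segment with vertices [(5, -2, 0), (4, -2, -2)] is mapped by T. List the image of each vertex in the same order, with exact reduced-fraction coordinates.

T1 rotate right-handed about the z-axis with cos θ = -7/25, sin θ = 24/25: (5, -2, 0) → (13/25, 134/25, 0); (4, -2, -2) → (4/5, 22/5, -2)
T2 scale by (1/2, -3, 2): (13/25, 134/25, 0) → (13/50, -402/25, 0); (4/5, 22/5, -2) → (2/5, -66/5, -4)
T3 translate by (-2, 0, -6): (13/50, -402/25, 0) → (-87/50, -402/25, -6); (2/5, -66/5, -4) → (-8/5, -66/5, -10)

image vertices: (-87/50, -402/25, -6), (-8/5, -66/5, -10)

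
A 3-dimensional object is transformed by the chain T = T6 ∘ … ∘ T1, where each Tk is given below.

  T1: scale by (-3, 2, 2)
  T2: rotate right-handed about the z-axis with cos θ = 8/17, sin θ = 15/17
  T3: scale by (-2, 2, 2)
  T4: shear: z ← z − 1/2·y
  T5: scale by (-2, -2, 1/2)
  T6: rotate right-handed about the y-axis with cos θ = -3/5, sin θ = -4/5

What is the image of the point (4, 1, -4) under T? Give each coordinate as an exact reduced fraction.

T(p) = (1728/85, 656/17, -1854/85)

T1 scale by (-3, 2, 2): (4, 1, -4) → (-12, 2, -8)
T2 rotate right-handed about the z-axis with cos θ = 8/17, sin θ = 15/17: (-12, 2, -8) → (-126/17, -164/17, -8)
T3 scale by (-2, 2, 2): (-126/17, -164/17, -8) → (252/17, -328/17, -16)
T4 shear: z ← z − 1/2·y: (252/17, -328/17, -16) → (252/17, -328/17, -108/17)
T5 scale by (-2, -2, 1/2): (252/17, -328/17, -108/17) → (-504/17, 656/17, -54/17)
T6 rotate right-handed about the y-axis with cos θ = -3/5, sin θ = -4/5: (-504/17, 656/17, -54/17) → (1728/85, 656/17, -1854/85)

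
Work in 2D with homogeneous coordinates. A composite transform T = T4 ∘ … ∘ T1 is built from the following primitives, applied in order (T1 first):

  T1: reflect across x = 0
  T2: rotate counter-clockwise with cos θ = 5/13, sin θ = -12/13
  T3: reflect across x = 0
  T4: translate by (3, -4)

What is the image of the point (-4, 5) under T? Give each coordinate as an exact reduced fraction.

T(p) = (-41/13, -75/13)

T1 reflect across x = 0: (-4, 5) → (4, 5)
T2 rotate counter-clockwise with cos θ = 5/13, sin θ = -12/13: (4, 5) → (80/13, -23/13)
T3 reflect across x = 0: (80/13, -23/13) → (-80/13, -23/13)
T4 translate by (3, -4): (-80/13, -23/13) → (-41/13, -75/13)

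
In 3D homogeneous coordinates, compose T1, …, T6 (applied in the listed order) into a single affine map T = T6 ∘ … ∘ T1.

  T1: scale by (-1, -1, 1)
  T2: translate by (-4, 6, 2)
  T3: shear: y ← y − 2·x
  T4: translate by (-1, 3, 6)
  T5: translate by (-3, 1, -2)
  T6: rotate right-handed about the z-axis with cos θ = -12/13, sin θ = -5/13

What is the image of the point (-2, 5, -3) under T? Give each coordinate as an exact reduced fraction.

T(p) = (9, -6, 3)

T1 scale by (-1, -1, 1): (-2, 5, -3) → (2, -5, -3)
T2 translate by (-4, 6, 2): (2, -5, -3) → (-2, 1, -1)
T3 shear: y ← y − 2·x: (-2, 1, -1) → (-2, 5, -1)
T4 translate by (-1, 3, 6): (-2, 5, -1) → (-3, 8, 5)
T5 translate by (-3, 1, -2): (-3, 8, 5) → (-6, 9, 3)
T6 rotate right-handed about the z-axis with cos θ = -12/13, sin θ = -5/13: (-6, 9, 3) → (9, -6, 3)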